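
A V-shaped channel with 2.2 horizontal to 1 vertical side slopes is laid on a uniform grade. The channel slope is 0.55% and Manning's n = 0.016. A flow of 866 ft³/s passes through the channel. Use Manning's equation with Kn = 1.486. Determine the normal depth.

Manning's equation rearranged: A R^(2/3) = nQ / (1.486·√S) = 0.016 × 866 / (1.486 × √0.0055) = 125.7.
Trying y = 6.15 ft: A R^(2/3) = 165.3 — over.
Trying y = 4.35 ft: A R^(2/3) = 65.64 — short.
Trying y = 5.55 ft: A R^(2/3) = 125.7 — ≈ 125.7.

y_n = 5.55 ft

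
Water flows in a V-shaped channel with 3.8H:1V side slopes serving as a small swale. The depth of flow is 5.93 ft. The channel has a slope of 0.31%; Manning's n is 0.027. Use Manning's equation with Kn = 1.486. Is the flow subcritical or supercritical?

For a triangular section with side slope z = 3.8: A = zy² = 3.8×5.93² = 133.6 ft²; P = 2y√(1+z²) = 2×5.93×3.929 = 46.6 ft.
Hydraulic radius R = A/P = 133.6/46.6 = 2.867 ft.
V = (1.486/n) R^(2/3) √S = (1.486/0.027) × 2.867^(2/3) × √0.0031 = 6.185 ft/s. Hydraulic depth D_h = A/T = 133.6/45.07 = 2.965 ft.
Froude number Fr = V/√(g·D_h) = 6.185/√(32.2×2.965) = 0.633, which is less than 1, so the flow is subcritical.

subcritical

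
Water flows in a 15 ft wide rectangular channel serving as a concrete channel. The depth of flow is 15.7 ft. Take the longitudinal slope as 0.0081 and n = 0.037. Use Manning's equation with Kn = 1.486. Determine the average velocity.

V = 10.7 ft/s

Flow area A = b·y = 15 × 15.7 = 235.5 ft². Wetted perimeter P = b + 2y = 15 + 2×15.7 = 46.4 ft.
Hydraulic radius R = A/P = 235.5/46.4 = 5.075 ft.
From Manning's equation, V = (1.486/n) R^(2/3) S^(1/2) = (1.486/0.037) × 5.075^(2/3) × 0.0081^(1/2) = 10.7 ft/s.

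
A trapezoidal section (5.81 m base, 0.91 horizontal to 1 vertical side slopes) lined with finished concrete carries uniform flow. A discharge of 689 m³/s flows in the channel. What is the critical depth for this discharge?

y_c = 7.7 m

At critical depth, Q² T / (g A³) = 1, i.e. A³/T = Q²/g = 689²/9.81 = 48390.
At y = 5.52 m: A³/T = 13490 — low.
At y = 8.32 m: A³/T = 65860 — high.
At y = 7.7 m: A³/T = 48490 — close enough.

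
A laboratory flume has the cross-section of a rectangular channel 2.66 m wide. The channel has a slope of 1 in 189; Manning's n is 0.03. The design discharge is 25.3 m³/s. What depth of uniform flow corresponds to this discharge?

Manning's equation rearranged: A R^(2/3) = nQ / (1·√S) = 0.03 × 25.3 / (√0.005291) = 10.43.
Try y = 4.59 m: A R^(2/3) = 12.46 — too large.
Try y = 3.05 m: A R^(2/3) = 7.708 — too small.
Try y = 3.94 m: A R^(2/3) = 10.44 — close enough.

y_n = 3.94 m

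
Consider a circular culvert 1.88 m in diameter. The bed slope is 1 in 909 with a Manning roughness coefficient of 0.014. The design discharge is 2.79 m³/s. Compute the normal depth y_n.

y_n = 1.16 m

Manning's equation rearranged: A R^(2/3) = nQ / (1·√S) = 0.014 × 2.79 / (√0.0011) = 1.178.
Trying y = 0.979 m: A R^(2/3) = 0.8984 — short.
Trying y = 1.4 m: A R^(2/3) = 1.517 — over.
Trying y = 1.16 m: A R^(2/3) = 1.176 — close enough.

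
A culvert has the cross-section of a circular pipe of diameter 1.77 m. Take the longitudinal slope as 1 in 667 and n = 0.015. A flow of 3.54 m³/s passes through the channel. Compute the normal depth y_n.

Manning's equation rearranged: A R^(2/3) = nQ / (1·√S) = 0.015 × 3.54 / (√0.001499) = 1.371.
At y = 1.65 m: A R^(2/3) = 1.537 — too large.
At y = 1.11 m: A R^(2/3) = 1.026 — too small.
At y = 1.39 m: A R^(2/3) = 1.371 — ≈ 1.371.

y_n = 1.39 m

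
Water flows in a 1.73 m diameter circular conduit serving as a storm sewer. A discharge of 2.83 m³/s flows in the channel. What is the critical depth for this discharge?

At critical depth, Q² T / (g A³) = 1, i.e. A³/T = Q²/g = 2.83²/9.81 = 0.8164.
Trying y = 1.02 m: A³/T = 1.762 — over.
Trying y = 0.674 m: A³/T = 0.3609 — short.
Trying y = 0.834 m: A³/T = 0.8163 — ≈ 0.8164.

y_c = 0.834 m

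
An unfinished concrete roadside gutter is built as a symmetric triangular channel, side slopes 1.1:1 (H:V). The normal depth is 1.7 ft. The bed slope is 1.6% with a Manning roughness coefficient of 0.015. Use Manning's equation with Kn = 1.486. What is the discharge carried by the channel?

Q = 29.2 ft³/s

For a triangular section with side slope z = 1.1: A = zy² = 1.1×1.7² = 3.179 ft²; P = 2y√(1+z²) = 2×1.7×1.487 = 5.054 ft.
Hydraulic radius R = A/P = 3.179/5.054 = 0.6289 ft.
Manning's equation: Q = (1.486/n) A R^(2/3) S^(1/2) = (1.486/0.015) × 3.179 × 0.6289^(2/3) × 0.016^(1/2) = 29.2 ft³/s.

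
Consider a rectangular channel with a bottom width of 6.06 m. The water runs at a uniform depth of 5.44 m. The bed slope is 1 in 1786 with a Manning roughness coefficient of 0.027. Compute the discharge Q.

Q = 45 m³/s

Flow area A = b·y = 6.06 × 5.44 = 32.97 m². Wetted perimeter P = b + 2y = 6.06 + 2×5.44 = 16.94 m.
Hydraulic radius R = A/P = 32.97/16.94 = 1.946 m.
Manning's equation: Q = (1/n) A R^(2/3) S^(1/2) = (1/0.027) × 32.97 × 1.946^(2/3) × 0.0005599^(1/2) = 45 m³/s.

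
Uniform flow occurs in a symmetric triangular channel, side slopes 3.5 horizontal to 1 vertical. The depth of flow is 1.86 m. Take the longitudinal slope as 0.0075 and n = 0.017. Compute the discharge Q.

For a triangular section with side slope z = 3.5: A = zy² = 3.5×1.86² = 12.11 m²; P = 2y√(1+z²) = 2×1.86×3.64 = 13.54 m.
Hydraulic radius R = A/P = 12.11/13.54 = 0.8942 m.
Manning's equation: Q = (1/n) A R^(2/3) S^(1/2) = (1/0.017) × 12.11 × 0.8942^(2/3) × 0.0075^(1/2) = 57.3 m³/s.

Q = 57.3 m³/s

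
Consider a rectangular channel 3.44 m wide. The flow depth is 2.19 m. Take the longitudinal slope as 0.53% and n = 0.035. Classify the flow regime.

Flow area A = b·y = 3.44 × 2.19 = 7.534 m². Wetted perimeter P = b + 2y = 3.44 + 2×2.19 = 7.82 m.
Hydraulic radius R = A/P = 7.534/7.82 = 0.9634 m.
V = (1/n) R^(2/3) √S = (1/0.035) × 0.9634^(2/3) × √0.0053 = 2.029 m/s. Hydraulic depth D_h = A/T = 7.534/3.44 = 2.19 m.
Froude number Fr = V/√(g·D_h) = 2.029/√(9.81×2.19) = 0.438, which is less than 1, so the flow is subcritical.

subcritical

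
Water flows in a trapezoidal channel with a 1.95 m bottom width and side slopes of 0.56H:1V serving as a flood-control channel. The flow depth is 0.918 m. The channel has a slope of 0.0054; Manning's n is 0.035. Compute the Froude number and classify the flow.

subcritical

With bottom width b = 1.95 m and side slope z = 0.56: A = (b + zy)y = (1.95 + 0.56×0.918)×0.918 = 2.262 m²; P = b + 2y√(1+z²) = 1.95 + 2×0.918×1.146 = 4.054 m.
Hydraulic radius R = A/P = 2.262/4.054 = 0.5579 m.
V = (1/n) R^(2/3) √S = (1/0.035) × 0.5579^(2/3) × √0.0054 = 1.423 m/s. Hydraulic depth D_h = A/T = 2.262/2.978 = 0.7595 m.
Froude number Fr = V/√(g·D_h) = 1.423/√(9.81×0.7595) = 0.521, which is less than 1, so the flow is subcritical.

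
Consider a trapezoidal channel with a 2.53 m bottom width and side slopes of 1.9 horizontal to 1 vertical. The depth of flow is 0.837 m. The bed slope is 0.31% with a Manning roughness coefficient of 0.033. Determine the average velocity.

V = 1.15 m/s

With bottom width b = 2.53 m and side slope z = 1.9: A = (b + zy)y = (2.53 + 1.9×0.837)×0.837 = 3.449 m²; P = b + 2y√(1+z²) = 2.53 + 2×0.837×2.147 = 6.124 m.
Hydraulic radius R = A/P = 3.449/6.124 = 0.5631 m.
From Manning's equation, V = (1/n) R^(2/3) S^(1/2) = (1/0.033) × 0.5631^(2/3) × 0.0031^(1/2) = 1.15 m/s.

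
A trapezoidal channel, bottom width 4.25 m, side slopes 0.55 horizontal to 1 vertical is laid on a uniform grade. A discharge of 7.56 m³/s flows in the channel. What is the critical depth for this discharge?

y_c = 0.666 m

At critical depth, Q² T / (g A³) = 1, i.e. A³/T = Q²/g = 7.56²/9.81 = 5.826.
At y = 0.726 m: A³/T = 7.617 — over.
At y = 0.573 m: A³/T = 3.668 — short.
At y = 0.666 m: A³/T = 5.832 — matches.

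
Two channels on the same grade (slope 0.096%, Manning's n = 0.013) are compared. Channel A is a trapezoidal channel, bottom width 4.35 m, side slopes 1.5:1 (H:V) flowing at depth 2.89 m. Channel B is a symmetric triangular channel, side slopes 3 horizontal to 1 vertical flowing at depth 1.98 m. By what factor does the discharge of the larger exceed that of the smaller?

3.17

Channel A: With bottom width b = 4.35 m and side slope z = 1.5: A = (b + zy)y = (4.35 + 1.5×2.89)×2.89 = 25.1 m²; P = b + 2y√(1+z²) = 4.35 + 2×2.89×1.803 = 14.77 m. Hydraulic radius R = A/P = 25.1/14.77 = 1.699 m. Q_A = (1/0.013)·25.1·1.699^(2/3)·√0.00096 = 85.19 m³/s.
Channel B: For a triangular section with side slope z = 3: A = zy² = 3×1.98² = 11.76 m²; P = 2y√(1+z²) = 2×1.98×3.162 = 12.52 m. Hydraulic radius R = A/P = 11.76/12.52 = 0.9392 m. Q_B = (1/0.013)·11.76·0.9392^(2/3)·√0.00096 = 26.88 m³/s.
The larger discharge is 85.19 m³/s and the smaller is 26.88 m³/s; the ratio is 3.17.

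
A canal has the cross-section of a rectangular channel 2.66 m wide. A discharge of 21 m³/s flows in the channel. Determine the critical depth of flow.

For a rectangular channel, critical depth y_c = (q²/g)^(1/3) where q = Q/b = 21/2.66 = 7.895 m²/s.
So y_c = (7.895²/9.81)^(1/3) = 1.85 m.

y_c = 1.85 m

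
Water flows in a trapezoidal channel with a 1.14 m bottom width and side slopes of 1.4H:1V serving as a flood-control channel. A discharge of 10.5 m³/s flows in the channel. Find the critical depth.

At critical depth, Q² T / (g A³) = 1, i.e. A³/T = Q²/g = 10.5²/9.81 = 11.24.
Try y = 1.44 m: A³/T = 18.15 — over.
Try y = 1.04 m: A³/T = 4.857 — short.
Try y = 1.28 m: A³/T = 11.19 — ≈ 11.24.

y_c = 1.28 m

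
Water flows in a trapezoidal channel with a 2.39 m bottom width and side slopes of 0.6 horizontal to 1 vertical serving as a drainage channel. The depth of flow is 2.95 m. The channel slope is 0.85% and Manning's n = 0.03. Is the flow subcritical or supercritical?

With bottom width b = 2.39 m and side slope z = 0.6: A = (b + zy)y = (2.39 + 0.6×2.95)×2.95 = 12.27 m²; P = b + 2y√(1+z²) = 2.39 + 2×2.95×1.166 = 9.271 m.
Hydraulic radius R = A/P = 12.27/9.271 = 1.324 m.
V = (1/n) R^(2/3) √S = (1/0.03) × 1.324^(2/3) × √0.0085 = 3.705 m/s. Hydraulic depth D_h = A/T = 12.27/5.93 = 2.069 m.
Froude number Fr = V/√(g·D_h) = 3.705/√(9.81×2.069) = 0.822, which is less than 1, so the flow is subcritical.

subcritical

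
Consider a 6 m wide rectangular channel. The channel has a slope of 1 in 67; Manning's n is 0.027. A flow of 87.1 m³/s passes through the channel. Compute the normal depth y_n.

y_n = 2.58 m

Manning's equation rearranged: A R^(2/3) = nQ / (1·√S) = 0.027 × 87.1 / (√0.01493) = 19.25.
Try y = 2.29 m: A R^(2/3) = 16.36 — short.
Try y = 3.13 m: A R^(2/3) = 24.96 — over.
Try y = 2.58 m: A R^(2/3) = 19.25 — ≈ 19.25.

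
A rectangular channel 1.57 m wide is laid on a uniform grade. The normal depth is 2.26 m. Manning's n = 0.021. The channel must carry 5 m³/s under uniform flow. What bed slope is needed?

Flow area A = b·y = 1.57 × 2.26 = 3.548 m². Wetted perimeter P = b + 2y = 1.57 + 2×2.26 = 6.09 m.
Hydraulic radius R = A/P = 3.548/6.09 = 0.5826 m.
From Manning's equation, S = [nQ / (1 A R^(2/3))]² = [0.021 × 5 / (1 × 3.548 × 0.5826^(2/3))]² = 0.0018.

S = 0.0018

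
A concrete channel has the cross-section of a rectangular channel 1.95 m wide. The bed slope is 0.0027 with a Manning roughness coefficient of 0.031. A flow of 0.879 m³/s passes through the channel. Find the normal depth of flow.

Manning's equation rearranged: A R^(2/3) = nQ / (1·√S) = 0.031 × 0.879 / (√0.0027) = 0.5244.
Try y = 0.674 m: A R^(2/3) = 0.7117 — over.
Try y = 0.463 m: A R^(2/3) = 0.417 — short.
Try y = 0.543 m: A R^(2/3) = 0.5246 — matches.

y_n = 0.543 m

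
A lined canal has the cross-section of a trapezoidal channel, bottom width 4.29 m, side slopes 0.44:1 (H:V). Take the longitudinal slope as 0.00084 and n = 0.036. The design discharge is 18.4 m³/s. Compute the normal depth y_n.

Manning's equation rearranged: A R^(2/3) = nQ / (1·√S) = 0.036 × 18.4 / (√0.00084) = 22.85.
At y = 3.29 m: A R^(2/3) = 26.3 — over.
At y = 2.19 m: A R^(2/3) = 13.48 — short.
At y = 3.02 m: A R^(2/3) = 22.81 — ≈ 22.85.

y_n = 3.02 m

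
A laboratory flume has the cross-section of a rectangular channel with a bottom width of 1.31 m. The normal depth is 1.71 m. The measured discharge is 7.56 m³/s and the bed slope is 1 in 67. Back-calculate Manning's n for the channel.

Flow area A = b·y = 1.31 × 1.71 = 2.24 m². Wetted perimeter P = b + 2y = 1.31 + 2×1.71 = 4.73 m.
Hydraulic radius R = A/P = 2.24/4.73 = 0.4736 m.
Rearranging Manning's equation: n = (1/Q) A R^(2/3) S^(1/2) = (1/7.56) × 2.24 × 0.4736^(2/3) × √0.01493 = 0.022.

n = 0.022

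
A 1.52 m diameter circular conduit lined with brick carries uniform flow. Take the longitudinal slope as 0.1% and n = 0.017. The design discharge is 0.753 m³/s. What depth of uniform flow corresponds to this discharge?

y_n = 0.692 m

Manning's equation rearranged: A R^(2/3) = nQ / (1·√S) = 0.017 × 0.753 / (√0.001) = 0.4048.
At y = 0.55 m: A R^(2/3) = 0.2665 — too small.
At y = 0.776 m: A R^(2/3) = 0.4931 — too large.
At y = 0.692 m: A R^(2/3) = 0.4047 — matches.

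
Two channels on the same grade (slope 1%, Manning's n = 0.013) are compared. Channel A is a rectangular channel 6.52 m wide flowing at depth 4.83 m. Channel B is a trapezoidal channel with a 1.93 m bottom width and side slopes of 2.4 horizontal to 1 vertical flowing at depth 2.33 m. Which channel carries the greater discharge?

channel A

Channel A: Flow area A = b·y = 6.52 × 4.83 = 31.49 m². Wetted perimeter P = b + 2y = 6.52 + 2×4.83 = 16.18 m. Hydraulic radius R = A/P = 31.49/16.18 = 1.946 m. Q_A = (1/0.013)·31.49·1.946^(2/3)·√0.01 = 377.6 m³/s.
Channel B: With bottom width b = 1.93 m and side slope z = 2.4: A = (b + zy)y = (1.93 + 2.4×2.33)×2.33 = 17.53 m²; P = b + 2y√(1+z²) = 1.93 + 2×2.33×2.6 = 14.05 m. Hydraulic radius R = A/P = 17.53/14.05 = 1.248 m. Q_B = (1/0.013)·17.53·1.248^(2/3)·√0.01 = 156.3 m³/s.
Q_A = 377.6 m³/s vs Q_B = 156.3 m³/s, so channel A carries more.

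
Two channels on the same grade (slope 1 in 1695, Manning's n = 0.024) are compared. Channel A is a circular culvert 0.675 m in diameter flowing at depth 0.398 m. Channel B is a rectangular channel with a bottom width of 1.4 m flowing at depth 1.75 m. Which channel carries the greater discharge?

Channel A: For a circular section of diameter D = 0.675 m at depth y = 0.398 m, the central angle is θ = 2 arccos(1 − 2y/D) = 3.502 rad. Then A = (D²/8)(θ − sin θ) = 0.2195 m² and P = Dθ/2 = 1.182 m. Hydraulic radius R = A/P = 0.2195/1.182 = 0.1857 m. Q_A = (1/0.024)·0.2195·0.1857^(2/3)·√0.00059 = 0.07233 m³/s.
Channel B: Flow area A = b·y = 1.4 × 1.75 = 2.45 m². Wetted perimeter P = b + 2y = 1.4 + 2×1.75 = 4.9 m. Hydraulic radius R = A/P = 2.45/4.9 = 0.5 m. Q_B = (1/0.024)·2.45·0.5^(2/3)·√0.00059 = 1.562 m³/s.
Q_A = 0.07233 m³/s vs Q_B = 1.562 m³/s, so channel B carries more.

channel B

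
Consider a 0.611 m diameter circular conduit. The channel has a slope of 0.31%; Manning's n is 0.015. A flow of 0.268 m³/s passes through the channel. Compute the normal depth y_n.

y_n = 0.437 m

Manning's equation rearranged: A R^(2/3) = nQ / (1·√S) = 0.015 × 0.268 / (√0.0031) = 0.0722.
At y = 0.547 m: A R^(2/3) = 0.08909 — over.
At y = 0.437 m: A R^(2/3) = 0.07212 — matches.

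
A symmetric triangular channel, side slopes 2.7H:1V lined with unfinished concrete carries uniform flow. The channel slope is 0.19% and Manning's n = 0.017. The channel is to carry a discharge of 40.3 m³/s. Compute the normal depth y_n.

y_n = 2.34 m

Manning's equation rearranged: A R^(2/3) = nQ / (1·√S) = 0.017 × 40.3 / (√0.0019) = 15.72.
Try y = 2.53 m: A R^(2/3) = 19.37 — high.
Try y = 1.62 m: A R^(2/3) = 5.899 — low.
Try y = 2.34 m: A R^(2/3) = 15.73 — ≈ 15.72.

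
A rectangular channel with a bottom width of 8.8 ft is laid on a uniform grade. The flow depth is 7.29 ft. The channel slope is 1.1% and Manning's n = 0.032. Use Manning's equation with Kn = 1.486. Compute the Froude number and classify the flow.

subcritical

Flow area A = b·y = 8.8 × 7.29 = 64.15 ft². Wetted perimeter P = b + 2y = 8.8 + 2×7.29 = 23.38 ft.
Hydraulic radius R = A/P = 64.15/23.38 = 2.744 ft.
V = (1.486/n) R^(2/3) √S = (1.486/0.032) × 2.744^(2/3) × √0.011 = 9.546 ft/s. Hydraulic depth D_h = A/T = 64.15/8.8 = 7.29 ft.
Froude number Fr = V/√(g·D_h) = 9.546/√(32.2×7.29) = 0.623, which is less than 1, so the flow is subcritical.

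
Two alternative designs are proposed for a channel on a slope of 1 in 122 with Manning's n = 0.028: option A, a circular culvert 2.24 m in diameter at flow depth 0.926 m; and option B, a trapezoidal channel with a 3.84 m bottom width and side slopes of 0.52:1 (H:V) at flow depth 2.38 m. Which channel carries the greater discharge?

channel B

Channel A: For a circular section of diameter D = 2.24 m at depth y = 0.926 m, the central angle is θ = 2 arccos(1 − 2y/D) = 2.793 rad. Then A = (D²/8)(θ − sin θ) = 1.538 m² and P = Dθ/2 = 3.129 m. Hydraulic radius R = A/P = 1.538/3.129 = 0.4916 m. Q_A = (1/0.028)·1.538·0.4916^(2/3)·√0.008197 = 3.098 m³/s.
Channel B: With bottom width b = 3.84 m and side slope z = 0.52: A = (b + zy)y = (3.84 + 0.52×2.38)×2.38 = 12.08 m²; P = b + 2y√(1+z²) = 3.84 + 2×2.38×1.127 = 9.205 m. Hydraulic radius R = A/P = 12.08/9.205 = 1.313 m. Q_B = (1/0.028)·12.08·1.313^(2/3)·√0.008197 = 46.85 m³/s.
Q_A = 3.098 m³/s vs Q_B = 46.85 m³/s, so channel B carries more.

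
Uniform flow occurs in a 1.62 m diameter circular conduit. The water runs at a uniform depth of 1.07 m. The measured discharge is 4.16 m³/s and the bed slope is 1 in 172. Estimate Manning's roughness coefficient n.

For a circular section of diameter D = 1.62 m at depth y = 1.07 m, the central angle is θ = 2 arccos(1 − 2y/D) = 3.795 rad. Then A = (D²/8)(θ − sin θ) = 1.444 m² and P = Dθ/2 = 3.074 m.
Hydraulic radius R = A/P = 1.444/3.074 = 0.4699 m.
Rearranging Manning's equation: n = (1/Q) A R^(2/3) S^(1/2) = (1/4.16) × 1.444 × 0.4699^(2/3) × √0.005814 = 0.016.

n = 0.016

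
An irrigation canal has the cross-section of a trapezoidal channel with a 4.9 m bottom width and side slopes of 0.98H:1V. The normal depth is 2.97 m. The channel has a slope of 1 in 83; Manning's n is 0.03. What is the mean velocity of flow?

With bottom width b = 4.9 m and side slope z = 0.98: A = (b + zy)y = (4.9 + 0.98×2.97)×2.97 = 23.2 m²; P = b + 2y√(1+z²) = 4.9 + 2×2.97×1.4 = 13.22 m.
Hydraulic radius R = A/P = 23.2/13.22 = 1.755 m.
From Manning's equation, V = (1/n) R^(2/3) S^(1/2) = (1/0.03) × 1.755^(2/3) × 0.01205^(1/2) = 5.32 m/s.

V = 5.32 m/s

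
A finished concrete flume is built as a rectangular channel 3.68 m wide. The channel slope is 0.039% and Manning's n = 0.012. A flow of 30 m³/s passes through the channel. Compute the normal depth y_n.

y_n = 4.2 m

Manning's equation rearranged: A R^(2/3) = nQ / (1·√S) = 0.012 × 30 / (√0.00039) = 18.23.
Try y = 3.01 m: A R^(2/3) = 12.1 — short.
Try y = 4.2 m: A R^(2/3) = 18.22 — matches.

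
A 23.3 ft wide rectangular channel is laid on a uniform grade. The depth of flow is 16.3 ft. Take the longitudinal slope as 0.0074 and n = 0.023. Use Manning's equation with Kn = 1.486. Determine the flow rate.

Q = 7570 ft³/s

Flow area A = b·y = 23.3 × 16.3 = 379.8 ft². Wetted perimeter P = b + 2y = 23.3 + 2×16.3 = 55.9 ft.
Hydraulic radius R = A/P = 379.8/55.9 = 6.794 ft.
Manning's equation: Q = (1.486/n) A R^(2/3) S^(1/2) = (1.486/0.023) × 379.8 × 6.794^(2/3) × 0.0074^(1/2) = 7570 ft³/s.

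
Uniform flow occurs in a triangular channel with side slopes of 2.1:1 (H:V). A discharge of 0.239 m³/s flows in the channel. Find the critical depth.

y_c = 0.305 m

At critical depth, Q² T / (g A³) = 1, i.e. A³/T = Q²/g = 0.239²/9.81 = 0.005823.
Trying y = 0.351 m: A³/T = 0.01175 — too large.
Trying y = 0.211 m: A³/T = 0.0009222 — too small.
Trying y = 0.305 m: A³/T = 0.00582 — close enough.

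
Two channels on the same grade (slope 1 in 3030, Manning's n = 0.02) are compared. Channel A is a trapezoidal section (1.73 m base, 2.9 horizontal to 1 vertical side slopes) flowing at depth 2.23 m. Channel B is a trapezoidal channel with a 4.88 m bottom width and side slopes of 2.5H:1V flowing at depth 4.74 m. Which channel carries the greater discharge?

channel B

Channel A: With bottom width b = 1.73 m and side slope z = 2.9: A = (b + zy)y = (1.73 + 2.9×2.23)×2.23 = 18.28 m²; P = b + 2y√(1+z²) = 1.73 + 2×2.23×3.068 = 15.41 m. Hydraulic radius R = A/P = 18.28/15.41 = 1.186 m. Q_A = (1/0.02)·18.28·1.186^(2/3)·√0.00033 = 18.6 m³/s.
Channel B: With bottom width b = 4.88 m and side slope z = 2.5: A = (b + zy)y = (4.88 + 2.5×4.74)×4.74 = 79.3 m²; P = b + 2y√(1+z²) = 4.88 + 2×4.74×2.693 = 30.41 m. Hydraulic radius R = A/P = 79.3/30.41 = 2.608 m. Q_B = (1/0.02)·79.3·2.608^(2/3)·√0.00033 = 136.5 m³/s.
Q_A = 18.6 m³/s vs Q_B = 136.5 m³/s, so channel B carries more.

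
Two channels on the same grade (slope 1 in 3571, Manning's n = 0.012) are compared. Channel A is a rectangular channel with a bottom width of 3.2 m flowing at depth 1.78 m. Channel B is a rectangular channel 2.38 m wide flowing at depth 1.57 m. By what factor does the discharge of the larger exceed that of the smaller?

1.76

Channel A: Flow area A = b·y = 3.2 × 1.78 = 5.696 m². Wetted perimeter P = b + 2y = 3.2 + 2×1.78 = 6.76 m. Hydraulic radius R = A/P = 5.696/6.76 = 0.8426 m. Q_A = (1/0.012)·5.696·0.8426^(2/3)·√0.00028 = 7.086 m³/s.
Channel B: Flow area A = b·y = 2.38 × 1.57 = 3.737 m². Wetted perimeter P = b + 2y = 2.38 + 2×1.57 = 5.52 m. Hydraulic radius R = A/P = 3.737/5.52 = 0.6769 m. Q_B = (1/0.012)·3.737·0.6769^(2/3)·√0.00028 = 4.017 m³/s.
The larger discharge is 7.086 m³/s and the smaller is 4.017 m³/s; the ratio is 1.76.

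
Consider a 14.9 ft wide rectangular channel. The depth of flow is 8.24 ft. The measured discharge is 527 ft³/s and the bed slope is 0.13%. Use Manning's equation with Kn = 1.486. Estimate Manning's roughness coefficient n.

Flow area A = b·y = 14.9 × 8.24 = 122.8 ft². Wetted perimeter P = b + 2y = 14.9 + 2×8.24 = 31.38 ft.
Hydraulic radius R = A/P = 122.8/31.38 = 3.913 ft.
Rearranging Manning's equation: n = (1.486/Q) A R^(2/3) S^(1/2) = (1.486/527) × 122.8 × 3.913^(2/3) × √0.0013 = 0.031.

n = 0.031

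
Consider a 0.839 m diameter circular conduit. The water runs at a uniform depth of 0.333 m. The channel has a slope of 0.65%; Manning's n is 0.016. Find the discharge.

For a circular section of diameter D = 0.839 m at depth y = 0.333 m, the central angle is θ = 2 arccos(1 − 2y/D) = 2.726 rad. Then A = (D²/8)(θ − sin θ) = 0.2044 m² and P = Dθ/2 = 1.144 m.
Hydraulic radius R = A/P = 0.2044/1.144 = 0.1787 m.
Manning's equation: Q = (1/n) A R^(2/3) S^(1/2) = (1/0.016) × 0.2044 × 0.1787^(2/3) × 0.0065^(1/2) = 0.327 m³/s.

Q = 0.327 m³/s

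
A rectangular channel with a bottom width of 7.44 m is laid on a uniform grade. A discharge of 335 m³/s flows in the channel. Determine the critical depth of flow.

y_c = 5.91 m

For a rectangular channel, critical depth y_c = (q²/g)^(1/3) where q = Q/b = 335/7.44 = 45.03 m²/s.
So y_c = (45.03²/9.81)^(1/3) = 5.91 m.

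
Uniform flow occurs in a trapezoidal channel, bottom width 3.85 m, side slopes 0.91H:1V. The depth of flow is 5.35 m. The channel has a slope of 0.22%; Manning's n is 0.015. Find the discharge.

Q = 272 m³/s

With bottom width b = 3.85 m and side slope z = 0.91: A = (b + zy)y = (3.85 + 0.91×5.35)×5.35 = 46.64 m²; P = b + 2y√(1+z²) = 3.85 + 2×5.35×1.352 = 18.32 m.
Hydraulic radius R = A/P = 46.64/18.32 = 2.546 m.
Manning's equation: Q = (1/n) A R^(2/3) S^(1/2) = (1/0.015) × 46.64 × 2.546^(2/3) × 0.0022^(1/2) = 272 m³/s.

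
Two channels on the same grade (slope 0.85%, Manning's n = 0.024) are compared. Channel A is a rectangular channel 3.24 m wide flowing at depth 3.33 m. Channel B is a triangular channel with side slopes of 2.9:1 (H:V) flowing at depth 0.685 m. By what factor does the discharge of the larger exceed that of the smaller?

Channel A: Flow area A = b·y = 3.24 × 3.33 = 10.79 m². Wetted perimeter P = b + 2y = 3.24 + 2×3.33 = 9.9 m. Hydraulic radius R = A/P = 10.79/9.9 = 1.09 m. Q_A = (1/0.024)·10.79·1.09^(2/3)·√0.0085 = 43.89 m³/s.
Channel B: For a triangular section with side slope z = 2.9: A = zy² = 2.9×0.685² = 1.361 m²; P = 2y√(1+z²) = 2×0.685×3.068 = 4.203 m. Hydraulic radius R = A/P = 1.361/4.203 = 0.3238 m. Q_B = (1/0.024)·1.361·0.3238^(2/3)·√0.0085 = 2.465 m³/s.
The larger discharge is 43.89 m³/s and the smaller is 2.465 m³/s; the ratio is 17.8.

17.8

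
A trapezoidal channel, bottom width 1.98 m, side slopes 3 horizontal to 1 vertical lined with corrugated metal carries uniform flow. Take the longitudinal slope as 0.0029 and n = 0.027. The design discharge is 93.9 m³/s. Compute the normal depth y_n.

y_n = 3.07 m

Manning's equation rearranged: A R^(2/3) = nQ / (1·√S) = 0.027 × 93.9 / (√0.0029) = 47.08.
Try y = 2.5 m: A R^(2/3) = 28.69 — short.
Try y = 3.77 m: A R^(2/3) = 77.94 — over.
Try y = 3.07 m: A R^(2/3) = 47.1 — close enough.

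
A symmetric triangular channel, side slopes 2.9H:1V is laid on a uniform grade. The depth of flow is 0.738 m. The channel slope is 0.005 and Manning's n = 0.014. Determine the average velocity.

For a triangular section with side slope z = 2.9: A = zy² = 2.9×0.738² = 1.579 m²; P = 2y√(1+z²) = 2×0.738×3.068 = 4.528 m.
Hydraulic radius R = A/P = 1.579/4.528 = 0.3488 m.
From Manning's equation, V = (1/n) R^(2/3) S^(1/2) = (1/0.014) × 0.3488^(2/3) × 0.005^(1/2) = 2.5 m/s.

V = 2.5 m/s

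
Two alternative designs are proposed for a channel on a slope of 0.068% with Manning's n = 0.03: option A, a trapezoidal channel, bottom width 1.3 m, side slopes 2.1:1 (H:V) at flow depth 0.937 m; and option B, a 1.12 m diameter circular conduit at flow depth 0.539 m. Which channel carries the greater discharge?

Channel A: With bottom width b = 1.3 m and side slope z = 2.1: A = (b + zy)y = (1.3 + 2.1×0.937)×0.937 = 3.062 m²; P = b + 2y√(1+z²) = 1.3 + 2×0.937×2.326 = 5.659 m. Hydraulic radius R = A/P = 3.062/5.659 = 0.5411 m. Q_A = (1/0.03)·3.062·0.5411^(2/3)·√0.00068 = 1.767 m³/s.
Channel B: For a circular section of diameter D = 1.12 m at depth y = 0.539 m, the central angle is θ = 2 arccos(1 − 2y/D) = 3.067 rad. Then A = (D²/8)(θ − sin θ) = 0.4691 m² and P = Dθ/2 = 1.717 m. Hydraulic radius R = A/P = 0.4691/1.717 = 0.2732 m. Q_B = (1/0.03)·0.4691·0.2732^(2/3)·√0.00068 = 0.1717 m³/s.
Q_A = 1.767 m³/s vs Q_B = 0.1717 m³/s, so channel A carries more.

channel A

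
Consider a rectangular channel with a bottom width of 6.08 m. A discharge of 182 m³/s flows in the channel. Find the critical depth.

For a rectangular channel, critical depth y_c = (q²/g)^(1/3) where q = Q/b = 182/6.08 = 29.93 m²/s.
So y_c = (29.93²/9.81)^(1/3) = 4.5 m.

y_c = 4.5 m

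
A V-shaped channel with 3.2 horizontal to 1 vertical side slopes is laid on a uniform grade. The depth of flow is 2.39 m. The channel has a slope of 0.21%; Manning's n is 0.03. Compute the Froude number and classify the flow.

For a triangular section with side slope z = 3.2: A = zy² = 3.2×2.39² = 18.28 m²; P = 2y√(1+z²) = 2×2.39×3.353 = 16.03 m.
Hydraulic radius R = A/P = 18.28/16.03 = 1.141 m.
V = (1/n) R^(2/3) √S = (1/0.03) × 1.141^(2/3) × √0.0021 = 1.668 m/s. Hydraulic depth D_h = A/T = 18.28/15.3 = 1.195 m.
Froude number Fr = V/√(g·D_h) = 1.668/√(9.81×1.195) = 0.487, which is less than 1, so the flow is subcritical.

subcritical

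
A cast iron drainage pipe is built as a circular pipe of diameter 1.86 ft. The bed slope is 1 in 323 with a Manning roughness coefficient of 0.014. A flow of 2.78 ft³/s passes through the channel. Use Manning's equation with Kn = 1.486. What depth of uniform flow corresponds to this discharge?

Manning's equation rearranged: A R^(2/3) = nQ / (1.486·√S) = 0.014 × 2.78 / (1.486 × √0.003096) = 0.4707.
Trying y = 0.856 ft: A R^(2/3) = 0.7067 — too large.
Trying y = 0.684 ft: A R^(2/3) = 0.4705 — matches.

y_n = 0.684 ft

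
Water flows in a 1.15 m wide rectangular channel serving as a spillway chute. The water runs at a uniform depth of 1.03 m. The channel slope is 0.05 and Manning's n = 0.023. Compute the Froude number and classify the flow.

supercritical

Flow area A = b·y = 1.15 × 1.03 = 1.184 m². Wetted perimeter P = b + 2y = 1.15 + 2×1.03 = 3.21 m.
Hydraulic radius R = A/P = 1.184/3.21 = 0.369 m.
V = (1/n) R^(2/3) √S = (1/0.023) × 0.369^(2/3) × √0.05 = 5.002 m/s. Hydraulic depth D_h = A/T = 1.184/1.15 = 1.03 m.
Froude number Fr = V/√(g·D_h) = 5.002/√(9.81×1.03) = 1.57, which is greater than 1, so the flow is supercritical.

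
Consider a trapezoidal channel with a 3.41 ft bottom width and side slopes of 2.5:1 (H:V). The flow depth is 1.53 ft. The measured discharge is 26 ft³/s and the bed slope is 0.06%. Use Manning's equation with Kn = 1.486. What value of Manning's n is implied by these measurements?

With bottom width b = 3.41 ft and side slope z = 2.5: A = (b + zy)y = (3.41 + 2.5×1.53)×1.53 = 11.07 ft²; P = b + 2y√(1+z²) = 3.41 + 2×1.53×2.693 = 11.65 ft.
Hydraulic radius R = A/P = 11.07/11.65 = 0.9502 ft.
Rearranging Manning's equation: n = (1.486/Q) A R^(2/3) S^(1/2) = (1.486/26) × 11.07 × 0.9502^(2/3) × √0.0006 = 0.015.

n = 0.015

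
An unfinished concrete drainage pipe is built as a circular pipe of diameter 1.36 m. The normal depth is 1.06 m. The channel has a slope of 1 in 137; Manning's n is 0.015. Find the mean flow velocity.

For a circular section of diameter D = 1.36 m at depth y = 1.06 m, the central angle is θ = 2 arccos(1 − 2y/D) = 4.328 rad. Then A = (D²/8)(θ − sin θ) = 1.215 m² and P = Dθ/2 = 2.943 m.
Hydraulic radius R = A/P = 1.215/2.943 = 0.4128 m.
From Manning's equation, V = (1/n) R^(2/3) S^(1/2) = (1/0.015) × 0.4128^(2/3) × 0.007299^(1/2) = 3.16 m/s.

V = 3.16 m/s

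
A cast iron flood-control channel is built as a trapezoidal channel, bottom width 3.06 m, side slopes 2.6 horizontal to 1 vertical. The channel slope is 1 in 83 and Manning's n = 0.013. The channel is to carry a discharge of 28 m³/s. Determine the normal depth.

Manning's equation rearranged: A R^(2/3) = nQ / (1·√S) = 0.013 × 28 / (√0.01205) = 3.316.
At y = 0.64 m: A R^(2/3) = 1.792 — short.
At y = 1.01 m: A R^(2/3) = 4.358 — over.
At y = 0.88 m: A R^(2/3) = 3.314 — ≈ 3.316.

y_n = 0.88 m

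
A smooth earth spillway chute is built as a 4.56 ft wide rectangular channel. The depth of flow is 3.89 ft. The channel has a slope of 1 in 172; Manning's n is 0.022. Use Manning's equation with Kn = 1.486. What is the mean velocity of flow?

Flow area A = b·y = 4.56 × 3.89 = 17.74 ft². Wetted perimeter P = b + 2y = 4.56 + 2×3.89 = 12.34 ft.
Hydraulic radius R = A/P = 17.74/12.34 = 1.437 ft.
From Manning's equation, V = (1.486/n) R^(2/3) S^(1/2) = (1.486/0.022) × 1.437^(2/3) × 0.005814^(1/2) = 6.56 ft/s.

V = 6.56 ft/s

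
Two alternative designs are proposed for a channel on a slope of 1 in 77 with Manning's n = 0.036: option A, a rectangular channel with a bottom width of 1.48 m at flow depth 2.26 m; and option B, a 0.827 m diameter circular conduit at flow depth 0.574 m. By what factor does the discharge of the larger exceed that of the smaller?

14.6

Channel A: Flow area A = b·y = 1.48 × 2.26 = 3.345 m². Wetted perimeter P = b + 2y = 1.48 + 2×2.26 = 6 m. Hydraulic radius R = A/P = 3.345/6 = 0.5575 m. Q_A = (1/0.036)·3.345·0.5575^(2/3)·√0.01299 = 7.172 m³/s.
Channel B: For a circular section of diameter D = 0.827 m at depth y = 0.574 m, the central angle is θ = 2 arccos(1 − 2y/D) = 3.939 rad. Then A = (D²/8)(θ − sin θ) = 0.3979 m² and P = Dθ/2 = 1.629 m. Hydraulic radius R = A/P = 0.3979/1.629 = 0.2443 m. Q_B = (1/0.036)·0.3979·0.2443^(2/3)·√0.01299 = 0.4922 m³/s.
The larger discharge is 7.172 m³/s and the smaller is 0.4922 m³/s; the ratio is 14.6.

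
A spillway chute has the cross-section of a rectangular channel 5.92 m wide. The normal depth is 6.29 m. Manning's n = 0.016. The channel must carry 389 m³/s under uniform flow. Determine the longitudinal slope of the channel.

Flow area A = b·y = 5.92 × 6.29 = 37.24 m². Wetted perimeter P = b + 2y = 5.92 + 2×6.29 = 18.5 m.
Hydraulic radius R = A/P = 37.24/18.5 = 2.013 m.
From Manning's equation, S = [nQ / (1 A R^(2/3))]² = [0.016 × 389 / (1 × 37.24 × 2.013^(2/3))]² = 0.011.

S = 0.011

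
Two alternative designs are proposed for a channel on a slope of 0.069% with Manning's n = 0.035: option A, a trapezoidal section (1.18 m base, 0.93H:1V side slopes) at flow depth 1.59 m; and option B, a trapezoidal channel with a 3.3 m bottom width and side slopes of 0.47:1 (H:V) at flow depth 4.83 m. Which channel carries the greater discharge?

channel B

Channel A: With bottom width b = 1.18 m and side slope z = 0.93: A = (b + zy)y = (1.18 + 0.93×1.59)×1.59 = 4.227 m²; P = b + 2y√(1+z²) = 1.18 + 2×1.59×1.366 = 5.523 m. Hydraulic radius R = A/P = 4.227/5.523 = 0.7655 m. Q_A = (1/0.035)·4.227·0.7655^(2/3)·√0.00069 = 2.655 m³/s.
Channel B: With bottom width b = 3.3 m and side slope z = 0.47: A = (b + zy)y = (3.3 + 0.47×4.83)×4.83 = 26.9 m²; P = b + 2y√(1+z²) = 3.3 + 2×4.83×1.105 = 13.97 m. Hydraulic radius R = A/P = 26.9/13.97 = 1.925 m. Q_B = (1/0.035)·26.9·1.925^(2/3)·√0.00069 = 31.25 m³/s.
Q_A = 2.655 m³/s vs Q_B = 31.25 m³/s, so channel B carries more.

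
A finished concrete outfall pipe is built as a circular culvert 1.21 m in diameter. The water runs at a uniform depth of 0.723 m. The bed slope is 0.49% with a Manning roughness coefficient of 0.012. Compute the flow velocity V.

For a circular section of diameter D = 1.21 m at depth y = 0.723 m, the central angle is θ = 2 arccos(1 − 2y/D) = 3.534 rad. Then A = (D²/8)(θ − sin θ) = 0.7168 m² and P = Dθ/2 = 2.138 m.
Hydraulic radius R = A/P = 0.7168/2.138 = 0.3352 m.
From Manning's equation, V = (1/n) R^(2/3) S^(1/2) = (1/0.012) × 0.3352^(2/3) × 0.0049^(1/2) = 2.82 m/s.

V = 2.82 m/s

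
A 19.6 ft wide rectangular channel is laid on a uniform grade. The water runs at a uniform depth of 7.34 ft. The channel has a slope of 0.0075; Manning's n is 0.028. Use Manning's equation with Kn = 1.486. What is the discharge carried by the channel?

Flow area A = b·y = 19.6 × 7.34 = 143.9 ft². Wetted perimeter P = b + 2y = 19.6 + 2×7.34 = 34.28 ft.
Hydraulic radius R = A/P = 143.9/34.28 = 4.197 ft.
Manning's equation: Q = (1.486/n) A R^(2/3) S^(1/2) = (1.486/0.028) × 143.9 × 4.197^(2/3) × 0.0075^(1/2) = 1720 ft³/s.

Q = 1720 ft³/s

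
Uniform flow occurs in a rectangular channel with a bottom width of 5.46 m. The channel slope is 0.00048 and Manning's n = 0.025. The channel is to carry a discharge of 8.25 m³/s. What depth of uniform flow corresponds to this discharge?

y_n = 1.68 m

Manning's equation rearranged: A R^(2/3) = nQ / (1·√S) = 0.025 × 8.25 / (√0.00048) = 9.414.
At y = 1.44 m: A R^(2/3) = 7.559 — short.
At y = 1.95 m: A R^(2/3) = 11.6 — over.
At y = 1.68 m: A R^(2/3) = 9.416 — close enough.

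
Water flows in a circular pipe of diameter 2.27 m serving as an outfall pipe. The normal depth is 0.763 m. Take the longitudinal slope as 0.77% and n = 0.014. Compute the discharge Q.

For a circular section of diameter D = 2.27 m at depth y = 0.763 m, the central angle is θ = 2 arccos(1 − 2y/D) = 2.474 rad. Then A = (D²/8)(θ − sin θ) = 1.194 m² and P = Dθ/2 = 2.808 m.
Hydraulic radius R = A/P = 1.194/2.808 = 0.4254 m.
Manning's equation: Q = (1/n) A R^(2/3) S^(1/2) = (1/0.014) × 1.194 × 0.4254^(2/3) × 0.0077^(1/2) = 4.23 m³/s.

Q = 4.23 m³/s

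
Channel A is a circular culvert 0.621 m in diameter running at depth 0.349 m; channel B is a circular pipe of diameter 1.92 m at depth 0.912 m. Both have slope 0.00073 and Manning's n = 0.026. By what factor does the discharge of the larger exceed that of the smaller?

Channel A: For a circular section of diameter D = 0.621 m at depth y = 0.349 m, the central angle is θ = 2 arccos(1 − 2y/D) = 3.39 rad. Then A = (D²/8)(θ − sin θ) = 0.1753 m² and P = Dθ/2 = 1.053 m. Hydraulic radius R = A/P = 0.1753/1.053 = 0.1665 m. Q_A = (1/0.026)·0.1753·0.1665^(2/3)·√0.00073 = 0.05513 m³/s.
Channel B: For a circular section of diameter D = 1.92 m at depth y = 0.912 m, the central angle is θ = 2 arccos(1 − 2y/D) = 3.042 rad. Then A = (D²/8)(θ − sin θ) = 1.356 m² and P = Dθ/2 = 2.92 m. Hydraulic radius R = A/P = 1.356/2.92 = 0.4642 m. Q_B = (1/0.026)·1.356·0.4642^(2/3)·√0.00073 = 0.8445 m³/s.
The larger discharge is 0.8445 m³/s and the smaller is 0.05513 m³/s; the ratio is 15.3.

15.3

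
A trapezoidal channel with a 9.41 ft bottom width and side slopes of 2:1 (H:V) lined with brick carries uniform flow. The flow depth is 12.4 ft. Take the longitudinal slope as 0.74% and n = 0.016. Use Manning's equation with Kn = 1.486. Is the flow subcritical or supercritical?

supercritical

With bottom width b = 9.41 ft and side slope z = 2: A = (b + zy)y = (9.41 + 2×12.4)×12.4 = 424.2 ft²; P = b + 2y√(1+z²) = 9.41 + 2×12.4×2.236 = 64.86 ft.
Hydraulic radius R = A/P = 424.2/64.86 = 6.54 ft.
V = (1.486/n) R^(2/3) √S = (1.486/0.016) × 6.54^(2/3) × √0.0074 = 27.94 ft/s. Hydraulic depth D_h = A/T = 424.2/59.01 = 7.189 ft.
Froude number Fr = V/√(g·D_h) = 27.94/√(32.2×7.189) = 1.84, which is greater than 1, so the flow is supercritical.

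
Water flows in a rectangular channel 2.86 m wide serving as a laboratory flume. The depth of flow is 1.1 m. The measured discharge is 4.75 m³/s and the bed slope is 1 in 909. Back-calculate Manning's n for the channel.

n = 0.016

Flow area A = b·y = 2.86 × 1.1 = 3.146 m². Wetted perimeter P = b + 2y = 2.86 + 2×1.1 = 5.06 m.
Hydraulic radius R = A/P = 3.146/5.06 = 0.6217 m.
Rearranging Manning's equation: n = (1/Q) A R^(2/3) S^(1/2) = (1/4.75) × 3.146 × 0.6217^(2/3) × √0.0011 = 0.016.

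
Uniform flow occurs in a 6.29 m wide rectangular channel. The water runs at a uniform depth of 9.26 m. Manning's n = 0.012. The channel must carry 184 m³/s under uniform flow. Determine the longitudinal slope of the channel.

S = 0.000461

Flow area A = b·y = 6.29 × 9.26 = 58.25 m². Wetted perimeter P = b + 2y = 6.29 + 2×9.26 = 24.81 m.
Hydraulic radius R = A/P = 58.25/24.81 = 2.348 m.
From Manning's equation, S = [nQ / (1 A R^(2/3))]² = [0.012 × 184 / (1 × 58.25 × 2.348^(2/3))]² = 0.000461.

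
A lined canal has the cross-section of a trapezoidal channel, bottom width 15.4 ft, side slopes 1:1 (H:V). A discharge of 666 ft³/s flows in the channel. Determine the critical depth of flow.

y_c = 3.57 ft

At critical depth, Q² T / (g A³) = 1, i.e. A³/T = Q²/g = 666²/32.2 = 13780.
Try y = 4.19 ft: A³/T = 23260 — too large.
Try y = 3.57 ft: A³/T = 13780 — matches.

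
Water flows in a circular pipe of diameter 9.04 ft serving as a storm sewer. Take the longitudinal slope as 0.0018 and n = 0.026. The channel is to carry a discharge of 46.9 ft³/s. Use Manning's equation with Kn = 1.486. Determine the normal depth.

Manning's equation rearranged: A R^(2/3) = nQ / (1.486·√S) = 0.026 × 46.9 / (1.486 × √0.0018) = 19.34.
Try y = 2.89 ft: A R^(2/3) = 24.47 — high.
Try y = 2.22 ft: A R^(2/3) = 14.61 — low.
Try y = 2.56 ft: A R^(2/3) = 19.35 — ≈ 19.34.

y_n = 2.56 ft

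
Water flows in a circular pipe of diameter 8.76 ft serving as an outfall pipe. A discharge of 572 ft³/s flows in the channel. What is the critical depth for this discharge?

y_c = 5.96 ft

At critical depth, Q² T / (g A³) = 1, i.e. A³/T = Q²/g = 572²/32.2 = 10160.
Trying y = 6.84 ft: A³/T = 17760 — too large.
Trying y = 5.18 ft: A³/T = 5931 — too small.
Trying y = 5.96 ft: A³/T = 10190 — ≈ 10160.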